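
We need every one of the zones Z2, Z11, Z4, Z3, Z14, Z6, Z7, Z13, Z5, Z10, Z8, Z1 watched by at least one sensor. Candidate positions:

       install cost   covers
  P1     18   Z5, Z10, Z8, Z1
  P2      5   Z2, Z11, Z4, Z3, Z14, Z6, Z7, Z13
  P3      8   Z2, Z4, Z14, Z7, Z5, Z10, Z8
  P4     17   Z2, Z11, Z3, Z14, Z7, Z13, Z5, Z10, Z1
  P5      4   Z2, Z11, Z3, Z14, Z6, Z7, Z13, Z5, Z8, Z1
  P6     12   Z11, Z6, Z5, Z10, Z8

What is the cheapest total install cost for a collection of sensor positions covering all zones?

12

P3, P5 cover every zone at install cost 8 + 4 = 12.
Any cover uses at least 2 sensor positions; among all covering selections none totals below 12.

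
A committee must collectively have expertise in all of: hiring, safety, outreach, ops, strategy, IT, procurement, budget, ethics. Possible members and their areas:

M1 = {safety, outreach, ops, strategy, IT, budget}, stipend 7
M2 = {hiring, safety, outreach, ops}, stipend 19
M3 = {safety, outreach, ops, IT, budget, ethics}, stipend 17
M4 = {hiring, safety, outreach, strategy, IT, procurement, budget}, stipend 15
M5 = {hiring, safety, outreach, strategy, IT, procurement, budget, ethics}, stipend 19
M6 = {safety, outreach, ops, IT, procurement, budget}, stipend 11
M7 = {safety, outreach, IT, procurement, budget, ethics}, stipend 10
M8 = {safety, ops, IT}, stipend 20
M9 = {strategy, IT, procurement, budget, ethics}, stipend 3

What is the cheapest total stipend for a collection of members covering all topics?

M2, M9 cover every topic at stipend 19 + 3 = 22.
Any cover uses at least 2 members; among all covering selections none totals below 22.

22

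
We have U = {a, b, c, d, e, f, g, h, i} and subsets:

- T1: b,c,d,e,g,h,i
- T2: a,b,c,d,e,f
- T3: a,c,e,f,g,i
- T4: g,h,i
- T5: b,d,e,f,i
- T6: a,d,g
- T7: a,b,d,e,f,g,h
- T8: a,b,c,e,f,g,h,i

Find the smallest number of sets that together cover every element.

T1, T2 together cover {a, b, c, d, e, f, g, h, i} — every element.
No single set contains all 9 elements, so 2 is optimal.

2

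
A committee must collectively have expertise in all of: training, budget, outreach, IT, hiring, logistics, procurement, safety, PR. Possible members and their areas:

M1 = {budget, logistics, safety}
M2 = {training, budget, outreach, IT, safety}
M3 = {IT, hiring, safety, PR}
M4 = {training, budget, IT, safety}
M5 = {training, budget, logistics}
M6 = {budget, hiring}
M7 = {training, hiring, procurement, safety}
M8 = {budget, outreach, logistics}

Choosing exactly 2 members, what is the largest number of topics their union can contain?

Choosing M2, M3 covers {training, budget, outreach, IT, hiring, safety, PR} — 7 topics.
No choice of 2 members does better; here logistics, procurement are left uncovered.

7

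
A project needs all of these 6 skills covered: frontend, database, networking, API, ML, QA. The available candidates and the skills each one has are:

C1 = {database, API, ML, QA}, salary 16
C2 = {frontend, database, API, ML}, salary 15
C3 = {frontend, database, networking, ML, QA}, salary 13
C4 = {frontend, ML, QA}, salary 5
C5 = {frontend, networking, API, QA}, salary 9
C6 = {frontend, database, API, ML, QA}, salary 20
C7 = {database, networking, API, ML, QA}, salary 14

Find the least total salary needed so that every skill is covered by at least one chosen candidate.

19

C4, C7 cover every skill at salary 5 + 14 = 19.
Any cover uses at least 2 candidates; among all covering selections none totals below 19.
Greedy by coverage-per-salary would pick C4, C5, C3 for 27 — worse than the optimum 19.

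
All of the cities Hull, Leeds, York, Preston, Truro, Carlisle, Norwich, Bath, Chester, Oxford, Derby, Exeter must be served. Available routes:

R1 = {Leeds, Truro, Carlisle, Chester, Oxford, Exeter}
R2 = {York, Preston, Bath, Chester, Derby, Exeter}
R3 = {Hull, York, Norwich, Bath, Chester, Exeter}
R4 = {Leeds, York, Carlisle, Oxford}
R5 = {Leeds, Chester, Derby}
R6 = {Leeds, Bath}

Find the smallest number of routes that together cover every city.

R1, R2, R3 together cover {Hull, Leeds, York, Preston, Truro, Carlisle, Norwich, Bath, Chester, Oxford, Derby, Exeter} — every city.
No 2 of the 6 routes cover everything (all 15 pairs fall short), so 3 is minimum.

3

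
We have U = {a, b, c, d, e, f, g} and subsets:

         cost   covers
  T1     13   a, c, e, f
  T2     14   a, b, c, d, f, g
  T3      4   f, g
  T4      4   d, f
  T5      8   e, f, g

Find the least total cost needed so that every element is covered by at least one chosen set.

T2, T5 cover every element at cost 14 + 8 = 22.
Any cover uses at least 2 sets; among all covering selections none totals below 22.
Greedy by coverage-per-cost would pick T3, T2, T5 for 26 — worse than the optimum 22.

22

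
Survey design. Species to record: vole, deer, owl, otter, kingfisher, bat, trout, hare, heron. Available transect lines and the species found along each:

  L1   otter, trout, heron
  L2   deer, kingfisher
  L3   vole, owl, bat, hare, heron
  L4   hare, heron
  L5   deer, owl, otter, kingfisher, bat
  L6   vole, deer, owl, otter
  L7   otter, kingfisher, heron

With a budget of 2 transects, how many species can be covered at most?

Choosing L3, L5 covers {vole, deer, owl, otter, kingfisher, bat, hare, heron} — 8 species.
No choice of 2 transects does better; here trout is left uncovered.

8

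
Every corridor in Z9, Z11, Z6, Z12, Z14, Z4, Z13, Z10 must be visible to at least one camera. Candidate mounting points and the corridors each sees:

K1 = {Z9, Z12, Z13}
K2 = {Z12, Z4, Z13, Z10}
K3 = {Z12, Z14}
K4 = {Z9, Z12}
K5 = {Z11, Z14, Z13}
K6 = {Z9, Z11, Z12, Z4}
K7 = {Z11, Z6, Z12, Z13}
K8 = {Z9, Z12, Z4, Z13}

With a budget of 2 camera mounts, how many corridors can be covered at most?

Choosing K2, K5 covers {Z11, Z12, Z14, Z4, Z13, Z10} — 6 corridors.
No choice of 2 camera mounts does better; here Z9, Z6 are left uncovered.

6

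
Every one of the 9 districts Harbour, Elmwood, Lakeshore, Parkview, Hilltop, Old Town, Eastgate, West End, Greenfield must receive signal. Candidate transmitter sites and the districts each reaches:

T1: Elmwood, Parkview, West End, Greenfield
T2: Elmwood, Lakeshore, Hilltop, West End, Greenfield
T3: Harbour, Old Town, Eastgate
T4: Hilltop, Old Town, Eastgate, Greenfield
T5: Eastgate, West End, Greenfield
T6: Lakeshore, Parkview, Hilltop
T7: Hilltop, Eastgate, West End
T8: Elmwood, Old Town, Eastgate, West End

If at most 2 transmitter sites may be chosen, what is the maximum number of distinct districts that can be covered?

8

Choosing T2, T3 covers {Harbour, Elmwood, Lakeshore, Hilltop, Old Town, Eastgate, West End, Greenfield} — 8 districts.
No choice of 2 transmitter sites does better; here Parkview is left uncovered.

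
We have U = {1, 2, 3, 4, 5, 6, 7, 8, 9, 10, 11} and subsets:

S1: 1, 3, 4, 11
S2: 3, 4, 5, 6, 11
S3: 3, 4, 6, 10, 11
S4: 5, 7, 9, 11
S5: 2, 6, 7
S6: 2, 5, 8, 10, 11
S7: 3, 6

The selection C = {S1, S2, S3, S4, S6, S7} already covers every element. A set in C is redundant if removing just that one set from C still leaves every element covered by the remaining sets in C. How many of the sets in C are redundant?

Drop S1: 1 uncovered — not redundant.
Drop S2: the rest still cover every element — redundant.
Drop S3: the rest still cover every element — redundant.
Drop S4: 7, 9 uncovered — not redundant.
Drop S6: 2, 8 uncovered — not redundant.
Drop S7: the rest still cover every element — redundant.
3 redundant: S2, S3, S7.

3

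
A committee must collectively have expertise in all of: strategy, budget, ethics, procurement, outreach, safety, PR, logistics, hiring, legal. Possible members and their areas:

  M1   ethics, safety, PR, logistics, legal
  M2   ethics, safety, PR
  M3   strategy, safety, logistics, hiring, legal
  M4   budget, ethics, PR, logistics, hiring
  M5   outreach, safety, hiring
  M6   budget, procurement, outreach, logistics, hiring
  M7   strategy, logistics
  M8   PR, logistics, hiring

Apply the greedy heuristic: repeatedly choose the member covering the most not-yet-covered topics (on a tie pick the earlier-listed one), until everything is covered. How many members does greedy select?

3

Pick 1: M1 covers 5 new topics (ethics, safety, PR, logistics, legal).
Pick 2: M6 covers 4 new topics (budget, procurement, outreach, hiring).
Pick 3: M3 covers 1 new topics (strategy).
Greedy uses 3 members.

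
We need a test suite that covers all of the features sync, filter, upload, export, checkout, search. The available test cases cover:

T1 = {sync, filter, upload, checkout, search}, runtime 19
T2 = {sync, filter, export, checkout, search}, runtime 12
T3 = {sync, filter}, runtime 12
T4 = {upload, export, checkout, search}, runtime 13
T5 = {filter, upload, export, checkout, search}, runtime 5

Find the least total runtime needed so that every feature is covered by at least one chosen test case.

17

T2, T5 cover every feature at runtime 12 + 5 = 17.
Any cover uses at least 2 test cases; among all covering selections none totals below 17.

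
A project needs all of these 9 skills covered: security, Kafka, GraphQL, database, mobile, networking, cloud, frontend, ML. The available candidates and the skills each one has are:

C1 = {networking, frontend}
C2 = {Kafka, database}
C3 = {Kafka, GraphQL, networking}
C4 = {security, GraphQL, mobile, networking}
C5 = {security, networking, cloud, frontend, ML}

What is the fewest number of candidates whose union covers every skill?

3

C2, C4, C5 together cover {security, Kafka, GraphQL, database, mobile, networking, cloud, frontend, ML} — every skill.
No 2 of the 5 candidates cover everything (all 10 pairs fall short), so 3 is minimum.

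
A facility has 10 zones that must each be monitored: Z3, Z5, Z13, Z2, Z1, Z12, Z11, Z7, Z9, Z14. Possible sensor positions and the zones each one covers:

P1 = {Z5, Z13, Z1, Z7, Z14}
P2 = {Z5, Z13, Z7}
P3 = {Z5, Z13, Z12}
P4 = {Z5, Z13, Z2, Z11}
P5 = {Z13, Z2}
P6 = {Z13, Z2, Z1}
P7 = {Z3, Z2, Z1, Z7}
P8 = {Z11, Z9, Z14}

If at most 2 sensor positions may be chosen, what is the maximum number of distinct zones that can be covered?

7

Choosing P1, P4 covers {Z5, Z13, Z2, Z1, Z11, Z7, Z14} — 7 zones.
No choice of 2 sensor positions does better; here Z3, Z12, Z9 are left uncovered.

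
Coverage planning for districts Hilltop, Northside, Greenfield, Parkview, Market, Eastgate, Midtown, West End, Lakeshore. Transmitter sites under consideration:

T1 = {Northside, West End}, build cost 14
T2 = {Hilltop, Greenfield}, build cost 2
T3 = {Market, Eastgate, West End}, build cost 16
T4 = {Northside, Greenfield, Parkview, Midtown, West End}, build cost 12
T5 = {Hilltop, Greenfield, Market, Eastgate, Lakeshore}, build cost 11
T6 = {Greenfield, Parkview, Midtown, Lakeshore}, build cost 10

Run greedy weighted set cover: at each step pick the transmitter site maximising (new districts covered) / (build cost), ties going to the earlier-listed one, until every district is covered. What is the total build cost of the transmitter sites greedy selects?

25

Pick 1: T2 adds 2 new (Hilltop, Greenfield) at build cost 2 (ratio 2/2).
Pick 2: T4 adds 4 new (Northside, Parkview, Midtown, West End) at build cost 12 (ratio 4/12).
Pick 3: T5 adds 3 new (Market, Eastgate, Lakeshore) at build cost 11 (ratio 3/11).
Greedy total build cost: 2 + 12 + 11 = 25. (The true optimum is 23, so greedy overshoots here.)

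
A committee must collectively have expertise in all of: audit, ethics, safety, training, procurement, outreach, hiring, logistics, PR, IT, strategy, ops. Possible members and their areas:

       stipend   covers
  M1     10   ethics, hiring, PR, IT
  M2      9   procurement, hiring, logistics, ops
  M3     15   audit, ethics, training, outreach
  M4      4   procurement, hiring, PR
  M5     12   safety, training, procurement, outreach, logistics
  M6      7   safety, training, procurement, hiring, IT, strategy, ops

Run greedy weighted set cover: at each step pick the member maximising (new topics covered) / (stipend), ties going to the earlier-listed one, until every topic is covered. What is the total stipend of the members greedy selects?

35

Pick 1: M6 adds 7 new (safety, training, procurement, hiring, IT, strategy, ops) at stipend 7 (ratio 7/7).
Pick 2: M4 adds 1 new (PR) at stipend 4 (ratio 1/4).
Pick 3: M3 adds 3 new (audit, ethics, outreach) at stipend 15 (ratio 3/15).
Pick 4: M2 adds 1 new (logistics) at stipend 9 (ratio 1/9).
Greedy total stipend: 7 + 4 + 15 + 9 = 35.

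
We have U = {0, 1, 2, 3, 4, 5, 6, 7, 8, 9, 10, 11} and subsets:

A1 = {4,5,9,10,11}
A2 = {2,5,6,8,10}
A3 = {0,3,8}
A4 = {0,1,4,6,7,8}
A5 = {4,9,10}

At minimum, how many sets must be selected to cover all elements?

A1, A2, A3, A4 together cover {0, 1, 2, 3, 4, 5, 6, 7, 8, 9, 10, 11} — every element.
No 3 of the 5 sets cover everything (all 10 triples fall short), so 4 is minimum.

4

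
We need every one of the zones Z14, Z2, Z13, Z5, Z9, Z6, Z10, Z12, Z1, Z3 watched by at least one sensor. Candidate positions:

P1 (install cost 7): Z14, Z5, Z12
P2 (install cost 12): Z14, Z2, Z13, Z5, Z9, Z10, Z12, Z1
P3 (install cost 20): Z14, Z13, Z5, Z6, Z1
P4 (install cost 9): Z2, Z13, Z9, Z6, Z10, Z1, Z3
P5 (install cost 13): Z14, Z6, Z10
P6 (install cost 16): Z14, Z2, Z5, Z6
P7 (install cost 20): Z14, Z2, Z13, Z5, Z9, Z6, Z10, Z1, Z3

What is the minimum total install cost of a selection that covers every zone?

P1, P4 cover every zone at install cost 7 + 9 = 16.
Any cover uses at least 2 sensor positions; among all covering selections none totals below 16.

16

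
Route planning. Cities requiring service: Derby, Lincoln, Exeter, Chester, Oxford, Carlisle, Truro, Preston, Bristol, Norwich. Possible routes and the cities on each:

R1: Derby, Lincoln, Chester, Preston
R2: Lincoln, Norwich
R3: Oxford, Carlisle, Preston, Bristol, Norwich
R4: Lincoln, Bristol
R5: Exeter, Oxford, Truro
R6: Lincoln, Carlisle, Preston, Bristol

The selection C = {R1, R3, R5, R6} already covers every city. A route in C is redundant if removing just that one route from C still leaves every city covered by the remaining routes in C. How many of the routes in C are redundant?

Drop R1: Derby, Chester uncovered — not redundant.
Drop R3: Norwich uncovered — not redundant.
Drop R5: Exeter, Truro uncovered — not redundant.
Drop R6: the rest still cover every city — redundant.
1 redundant: R6.

1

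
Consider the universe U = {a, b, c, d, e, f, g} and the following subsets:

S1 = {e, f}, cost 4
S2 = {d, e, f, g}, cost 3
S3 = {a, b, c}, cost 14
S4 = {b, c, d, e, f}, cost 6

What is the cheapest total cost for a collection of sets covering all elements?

S2, S3 cover every element at cost 3 + 14 = 17.
Any cover uses at least 2 sets; among all covering selections none totals below 17.
Greedy by coverage-per-cost would pick S2, S4, S3 for 23 — worse than the optimum 17.

17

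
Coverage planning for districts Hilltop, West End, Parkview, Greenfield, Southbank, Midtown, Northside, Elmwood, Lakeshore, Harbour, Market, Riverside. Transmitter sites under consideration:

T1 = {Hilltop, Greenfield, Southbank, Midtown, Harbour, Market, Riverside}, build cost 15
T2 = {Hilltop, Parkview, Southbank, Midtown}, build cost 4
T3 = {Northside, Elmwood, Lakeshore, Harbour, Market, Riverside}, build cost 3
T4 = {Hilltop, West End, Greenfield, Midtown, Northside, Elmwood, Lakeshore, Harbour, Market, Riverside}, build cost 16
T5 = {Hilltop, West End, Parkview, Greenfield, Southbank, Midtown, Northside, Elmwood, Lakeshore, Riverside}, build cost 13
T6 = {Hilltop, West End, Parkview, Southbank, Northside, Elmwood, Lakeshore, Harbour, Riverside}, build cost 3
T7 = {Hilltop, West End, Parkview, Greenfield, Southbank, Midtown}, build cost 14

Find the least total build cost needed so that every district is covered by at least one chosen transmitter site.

T3, T5 cover every district at build cost 3 + 13 = 16.
Any cover uses at least 2 transmitter sites; among all covering selections none totals below 16.
Greedy by coverage-per-build cost would pick T6, T3, T2, T5 for 23 — worse than the optimum 16.

16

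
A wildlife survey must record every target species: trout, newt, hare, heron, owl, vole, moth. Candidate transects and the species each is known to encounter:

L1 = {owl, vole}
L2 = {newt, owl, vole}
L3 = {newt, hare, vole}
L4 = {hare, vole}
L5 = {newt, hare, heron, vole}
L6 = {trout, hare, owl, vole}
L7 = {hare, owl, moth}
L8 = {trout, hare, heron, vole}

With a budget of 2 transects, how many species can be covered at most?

6

Choosing L2, L8 covers {trout, newt, hare, heron, owl, vole} — 6 species.
No choice of 2 transects does better; here moth is left uncovered.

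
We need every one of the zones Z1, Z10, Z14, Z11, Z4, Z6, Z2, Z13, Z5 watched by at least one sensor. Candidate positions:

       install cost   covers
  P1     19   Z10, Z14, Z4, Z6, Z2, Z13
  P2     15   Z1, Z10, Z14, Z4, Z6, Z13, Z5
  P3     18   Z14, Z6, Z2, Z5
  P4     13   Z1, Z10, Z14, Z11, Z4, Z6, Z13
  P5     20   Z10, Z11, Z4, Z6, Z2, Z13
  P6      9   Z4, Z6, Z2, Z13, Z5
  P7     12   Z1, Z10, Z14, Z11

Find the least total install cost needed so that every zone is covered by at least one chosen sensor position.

21

P6, P7 cover every zone at install cost 9 + 12 = 21.
Any cover uses at least 2 sensor positions; among all covering selections none totals below 21.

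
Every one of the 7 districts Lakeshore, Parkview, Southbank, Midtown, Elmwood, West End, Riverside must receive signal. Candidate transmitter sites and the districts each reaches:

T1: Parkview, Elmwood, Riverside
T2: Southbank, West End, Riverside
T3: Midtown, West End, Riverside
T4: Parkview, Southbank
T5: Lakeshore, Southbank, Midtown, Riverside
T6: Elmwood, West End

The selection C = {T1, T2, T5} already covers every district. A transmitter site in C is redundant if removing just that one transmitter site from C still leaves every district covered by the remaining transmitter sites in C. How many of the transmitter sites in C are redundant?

Drop T1: Parkview, Elmwood uncovered — not redundant.
Drop T2: West End uncovered — not redundant.
Drop T5: Lakeshore, Midtown uncovered — not redundant.
None of the transmitter sites in C is redundant.

0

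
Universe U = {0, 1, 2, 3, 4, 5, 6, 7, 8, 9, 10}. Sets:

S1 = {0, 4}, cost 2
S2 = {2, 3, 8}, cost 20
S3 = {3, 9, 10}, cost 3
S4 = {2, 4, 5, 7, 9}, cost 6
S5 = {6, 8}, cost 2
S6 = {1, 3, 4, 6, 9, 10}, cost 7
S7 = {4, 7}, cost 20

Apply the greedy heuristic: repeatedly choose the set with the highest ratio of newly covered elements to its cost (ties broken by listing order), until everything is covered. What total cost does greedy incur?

Pick 1: S1 adds 2 new (0, 4) at cost 2 (ratio 2/2).
Pick 2: S3 adds 3 new (3, 9, 10) at cost 3 (ratio 3/3).
Pick 3: S5 adds 2 new (6, 8) at cost 2 (ratio 2/2).
Pick 4: S4 adds 3 new (2, 5, 7) at cost 6 (ratio 3/6).
Pick 5: S6 adds 1 new (1) at cost 7 (ratio 1/7).
Greedy total cost: 2 + 3 + 2 + 6 + 7 = 20. (The true optimum is 17, so greedy overshoots here.)

20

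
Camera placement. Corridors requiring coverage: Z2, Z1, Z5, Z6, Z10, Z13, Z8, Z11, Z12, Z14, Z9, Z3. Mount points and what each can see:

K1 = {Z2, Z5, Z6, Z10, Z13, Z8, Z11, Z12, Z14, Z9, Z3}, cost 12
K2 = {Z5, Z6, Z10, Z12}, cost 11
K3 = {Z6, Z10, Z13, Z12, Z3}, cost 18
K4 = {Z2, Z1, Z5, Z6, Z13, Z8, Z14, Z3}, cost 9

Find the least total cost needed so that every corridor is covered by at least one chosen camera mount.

21

K1, K4 cover every corridor at cost 12 + 9 = 21.
Any cover uses at least 2 camera mounts; among all covering selections none totals below 21.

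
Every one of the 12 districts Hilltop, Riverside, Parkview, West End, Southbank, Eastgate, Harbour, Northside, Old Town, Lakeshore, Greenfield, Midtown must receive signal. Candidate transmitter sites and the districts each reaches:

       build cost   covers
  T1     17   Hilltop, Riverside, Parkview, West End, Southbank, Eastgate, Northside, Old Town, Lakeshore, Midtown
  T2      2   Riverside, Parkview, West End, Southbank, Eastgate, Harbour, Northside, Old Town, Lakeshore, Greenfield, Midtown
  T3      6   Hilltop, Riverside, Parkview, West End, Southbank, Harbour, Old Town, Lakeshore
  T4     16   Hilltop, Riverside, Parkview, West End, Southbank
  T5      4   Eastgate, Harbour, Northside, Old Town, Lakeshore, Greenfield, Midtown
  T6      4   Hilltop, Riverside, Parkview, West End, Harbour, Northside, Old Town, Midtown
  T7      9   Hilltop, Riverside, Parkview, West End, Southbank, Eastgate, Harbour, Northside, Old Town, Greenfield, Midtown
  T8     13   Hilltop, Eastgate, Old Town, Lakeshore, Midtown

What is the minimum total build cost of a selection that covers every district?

T2, T6 cover every district at build cost 2 + 4 = 6.
Any cover uses at least 2 transmitter sites; among all covering selections none totals below 6.

6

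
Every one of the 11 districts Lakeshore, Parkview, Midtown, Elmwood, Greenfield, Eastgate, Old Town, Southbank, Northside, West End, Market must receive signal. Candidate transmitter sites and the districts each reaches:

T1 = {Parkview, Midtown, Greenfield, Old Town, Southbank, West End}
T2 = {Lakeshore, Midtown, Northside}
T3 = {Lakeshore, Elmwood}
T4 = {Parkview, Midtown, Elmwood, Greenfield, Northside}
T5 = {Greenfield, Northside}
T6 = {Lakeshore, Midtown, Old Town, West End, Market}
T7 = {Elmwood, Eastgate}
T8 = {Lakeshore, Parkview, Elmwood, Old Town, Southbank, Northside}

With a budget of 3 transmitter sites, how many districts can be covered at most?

Choosing T1, T2, T7 covers {Lakeshore, Parkview, Midtown, Elmwood, Greenfield, Eastgate, Old Town, Southbank, Northside, West End} — 10 districts.
No choice of 3 transmitter sites does better; here Market is left uncovered.

10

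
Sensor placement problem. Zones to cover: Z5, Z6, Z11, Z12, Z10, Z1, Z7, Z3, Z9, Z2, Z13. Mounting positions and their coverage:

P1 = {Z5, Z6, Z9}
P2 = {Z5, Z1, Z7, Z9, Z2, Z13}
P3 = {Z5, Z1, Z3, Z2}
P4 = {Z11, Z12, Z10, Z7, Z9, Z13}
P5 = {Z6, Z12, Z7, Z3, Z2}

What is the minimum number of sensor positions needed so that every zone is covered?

P1, P3, P4 together cover {Z5, Z6, Z11, Z12, Z10, Z1, Z7, Z3, Z9, Z2, Z13} — every zone.
No 2 of the 5 sensor positions cover everything (all 10 pairs fall short), so 3 is minimum.

3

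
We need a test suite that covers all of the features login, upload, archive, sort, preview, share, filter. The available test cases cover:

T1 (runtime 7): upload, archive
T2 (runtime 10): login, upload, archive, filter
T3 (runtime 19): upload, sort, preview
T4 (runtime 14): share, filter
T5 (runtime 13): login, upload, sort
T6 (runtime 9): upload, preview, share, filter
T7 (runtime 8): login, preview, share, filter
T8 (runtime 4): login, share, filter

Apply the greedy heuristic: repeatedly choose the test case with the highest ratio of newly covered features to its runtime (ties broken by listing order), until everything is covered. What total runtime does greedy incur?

32

Pick 1: T8 adds 3 new (login, share, filter) at runtime 4 (ratio 3/4).
Pick 2: T1 adds 2 new (upload, archive) at runtime 7 (ratio 2/7).
Pick 3: T7 adds 1 new (preview) at runtime 8 (ratio 1/8).
Pick 4: T5 adds 1 new (sort) at runtime 13 (ratio 1/13).
Greedy total runtime: 4 + 7 + 8 + 13 = 32. (The true optimum is 28, so greedy overshoots here.)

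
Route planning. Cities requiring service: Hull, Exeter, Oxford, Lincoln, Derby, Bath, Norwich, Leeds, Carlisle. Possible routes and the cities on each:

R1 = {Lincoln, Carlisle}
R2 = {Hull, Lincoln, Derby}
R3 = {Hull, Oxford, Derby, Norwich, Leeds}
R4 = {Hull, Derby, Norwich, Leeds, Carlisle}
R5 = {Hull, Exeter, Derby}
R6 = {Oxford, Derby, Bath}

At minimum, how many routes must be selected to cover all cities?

R1, R3, R5, R6 together cover {Hull, Exeter, Oxford, Lincoln, Derby, Bath, Norwich, Leeds, Carlisle} — every city.
No 3 of the 6 routes cover everything (all 20 triples fall short), so 4 is minimum.

4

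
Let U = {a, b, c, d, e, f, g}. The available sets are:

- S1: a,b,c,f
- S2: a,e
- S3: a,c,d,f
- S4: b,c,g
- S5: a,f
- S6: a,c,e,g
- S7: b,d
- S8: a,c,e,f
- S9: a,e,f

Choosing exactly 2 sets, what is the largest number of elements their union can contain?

6

Choosing S1, S6 covers {a, b, c, e, f, g} — 6 elements.
No choice of 2 sets does better; here d is left uncovered.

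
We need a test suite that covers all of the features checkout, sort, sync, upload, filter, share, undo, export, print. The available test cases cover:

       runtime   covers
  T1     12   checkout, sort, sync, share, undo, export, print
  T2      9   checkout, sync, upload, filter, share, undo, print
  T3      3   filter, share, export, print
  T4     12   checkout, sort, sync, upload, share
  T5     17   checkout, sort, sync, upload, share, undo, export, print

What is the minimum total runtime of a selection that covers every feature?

T3, T5 cover every feature at runtime 3 + 17 = 20.
Any cover uses at least 2 test cases; among all covering selections none totals below 20.
Greedy by coverage-per-runtime would pick T3, T2, T1 for 24 — worse than the optimum 20.

20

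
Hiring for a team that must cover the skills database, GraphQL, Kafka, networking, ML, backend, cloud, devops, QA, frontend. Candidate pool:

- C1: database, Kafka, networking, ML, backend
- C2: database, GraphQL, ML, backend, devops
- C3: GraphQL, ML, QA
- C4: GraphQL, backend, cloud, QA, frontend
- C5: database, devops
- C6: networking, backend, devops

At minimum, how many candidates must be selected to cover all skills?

C1, C2, C4 together cover {database, GraphQL, Kafka, networking, ML, backend, cloud, devops, QA, frontend} — every skill.
No 2 of the 6 candidates cover everything (all 15 pairs fall short), so 3 is minimum.

3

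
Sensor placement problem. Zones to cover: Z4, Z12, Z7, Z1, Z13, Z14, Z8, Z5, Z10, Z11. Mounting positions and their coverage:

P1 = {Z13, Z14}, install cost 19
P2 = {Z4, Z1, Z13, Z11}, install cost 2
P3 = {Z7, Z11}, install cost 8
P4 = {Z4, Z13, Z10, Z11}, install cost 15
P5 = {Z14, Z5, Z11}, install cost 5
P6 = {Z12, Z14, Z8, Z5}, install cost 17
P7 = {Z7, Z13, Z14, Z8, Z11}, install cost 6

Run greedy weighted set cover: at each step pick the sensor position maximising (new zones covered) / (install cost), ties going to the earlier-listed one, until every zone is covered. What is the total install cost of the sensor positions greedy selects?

45

Pick 1: P2 adds 4 new (Z4, Z1, Z13, Z11) at install cost 2 (ratio 4/2).
Pick 2: P7 adds 3 new (Z7, Z14, Z8) at install cost 6 (ratio 3/6).
Pick 3: P5 adds 1 new (Z5) at install cost 5 (ratio 1/5).
Pick 4: P4 adds 1 new (Z10) at install cost 15 (ratio 1/15).
Pick 5: P6 adds 1 new (Z12) at install cost 17 (ratio 1/17).
Greedy total install cost: 2 + 6 + 5 + 15 + 17 = 45. (The true optimum is 40, so greedy overshoots here.)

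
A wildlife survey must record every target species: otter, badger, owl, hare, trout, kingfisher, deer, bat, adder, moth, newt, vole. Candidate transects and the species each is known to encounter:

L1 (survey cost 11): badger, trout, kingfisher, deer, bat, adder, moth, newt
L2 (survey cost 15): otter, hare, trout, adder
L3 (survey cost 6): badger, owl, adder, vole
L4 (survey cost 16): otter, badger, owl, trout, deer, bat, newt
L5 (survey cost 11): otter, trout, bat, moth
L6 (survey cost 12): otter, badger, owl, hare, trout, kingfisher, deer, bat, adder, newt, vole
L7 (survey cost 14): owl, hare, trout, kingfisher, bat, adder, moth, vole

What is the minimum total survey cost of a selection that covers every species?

L1, L6 cover every species at survey cost 11 + 12 = 23.
Any cover uses at least 2 transects; among all covering selections none totals below 23.

23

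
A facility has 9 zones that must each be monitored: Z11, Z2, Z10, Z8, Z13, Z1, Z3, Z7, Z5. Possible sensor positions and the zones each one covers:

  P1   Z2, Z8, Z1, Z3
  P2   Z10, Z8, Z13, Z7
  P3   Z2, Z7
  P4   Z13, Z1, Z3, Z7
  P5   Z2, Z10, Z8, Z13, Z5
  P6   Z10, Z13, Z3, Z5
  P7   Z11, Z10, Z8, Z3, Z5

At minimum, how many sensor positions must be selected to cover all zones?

P1, P2, P7 together cover {Z11, Z2, Z10, Z8, Z13, Z1, Z3, Z7, Z5} — every zone.
No 2 of the 7 sensor positions cover everything (all 21 pairs fall short), so 3 is minimum.

3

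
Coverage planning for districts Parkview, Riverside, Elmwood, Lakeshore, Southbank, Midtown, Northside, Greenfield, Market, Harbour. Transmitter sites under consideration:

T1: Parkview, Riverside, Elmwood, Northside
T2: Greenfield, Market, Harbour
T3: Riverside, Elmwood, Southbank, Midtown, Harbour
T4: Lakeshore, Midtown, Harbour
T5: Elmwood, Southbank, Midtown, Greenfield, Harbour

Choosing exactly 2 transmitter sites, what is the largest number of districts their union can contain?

Choosing T1, T5 covers {Parkview, Riverside, Elmwood, Southbank, Midtown, Northside, Greenfield, Harbour} — 8 districts.
No choice of 2 transmitter sites does better; here Lakeshore, Market are left uncovered.

8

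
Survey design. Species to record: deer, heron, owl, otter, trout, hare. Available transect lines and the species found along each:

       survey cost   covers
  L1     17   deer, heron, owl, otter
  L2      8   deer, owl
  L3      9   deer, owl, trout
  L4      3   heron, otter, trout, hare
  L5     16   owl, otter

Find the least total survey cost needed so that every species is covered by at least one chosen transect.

L2, L4 cover every species at survey cost 8 + 3 = 11.
Any cover uses at least 2 transects; among all covering selections none totals below 11.

11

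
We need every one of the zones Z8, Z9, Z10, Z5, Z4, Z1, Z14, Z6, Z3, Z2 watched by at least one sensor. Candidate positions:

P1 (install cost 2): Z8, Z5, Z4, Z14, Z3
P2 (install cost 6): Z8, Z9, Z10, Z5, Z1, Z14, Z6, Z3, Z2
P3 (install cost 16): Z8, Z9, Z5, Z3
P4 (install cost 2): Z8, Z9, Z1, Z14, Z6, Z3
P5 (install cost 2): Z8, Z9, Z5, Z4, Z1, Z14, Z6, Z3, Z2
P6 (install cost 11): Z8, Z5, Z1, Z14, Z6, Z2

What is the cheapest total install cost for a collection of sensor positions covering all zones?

P1, P2 cover every zone at install cost 2 + 6 = 8.
Any cover uses at least 2 sensor positions; among all covering selections none totals below 8.

8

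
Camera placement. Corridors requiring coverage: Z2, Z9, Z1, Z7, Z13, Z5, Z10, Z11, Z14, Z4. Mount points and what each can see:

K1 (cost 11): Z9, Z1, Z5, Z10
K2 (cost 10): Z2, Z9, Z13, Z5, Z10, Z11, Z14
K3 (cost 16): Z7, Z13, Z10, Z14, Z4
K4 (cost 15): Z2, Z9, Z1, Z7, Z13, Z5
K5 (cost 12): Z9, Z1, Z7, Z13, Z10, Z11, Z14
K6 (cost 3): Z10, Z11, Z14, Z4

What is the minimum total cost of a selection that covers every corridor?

18

K4, K6 cover every corridor at cost 15 + 3 = 18.
Any cover uses at least 2 camera mounts; among all covering selections none totals below 18.
Greedy by coverage-per-cost would pick K6, K2, K5 for 25 — worse than the optimum 18.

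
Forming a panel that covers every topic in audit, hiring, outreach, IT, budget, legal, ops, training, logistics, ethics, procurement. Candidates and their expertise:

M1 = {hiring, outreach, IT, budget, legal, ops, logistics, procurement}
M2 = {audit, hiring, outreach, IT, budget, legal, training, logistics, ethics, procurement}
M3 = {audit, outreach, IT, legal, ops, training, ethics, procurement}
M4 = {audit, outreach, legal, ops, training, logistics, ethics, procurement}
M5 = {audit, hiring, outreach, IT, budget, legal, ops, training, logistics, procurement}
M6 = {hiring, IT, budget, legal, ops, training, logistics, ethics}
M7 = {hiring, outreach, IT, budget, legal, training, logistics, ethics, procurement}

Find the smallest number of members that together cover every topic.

M1, M2 together cover {audit, hiring, outreach, IT, budget, legal, ops, training, logistics, ethics, procurement} — every topic.
No single member contains all 11 topics, so 2 is optimal.

2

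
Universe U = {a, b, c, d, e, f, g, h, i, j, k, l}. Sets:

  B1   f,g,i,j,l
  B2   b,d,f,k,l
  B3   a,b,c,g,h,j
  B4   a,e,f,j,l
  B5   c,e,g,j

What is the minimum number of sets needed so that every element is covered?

4

B1, B2, B3, B4 together cover {a, b, c, d, e, f, g, h, i, j, k, l} — every element.
No 3 of the 5 sets cover everything (all 10 triples fall short), so 4 is minimum.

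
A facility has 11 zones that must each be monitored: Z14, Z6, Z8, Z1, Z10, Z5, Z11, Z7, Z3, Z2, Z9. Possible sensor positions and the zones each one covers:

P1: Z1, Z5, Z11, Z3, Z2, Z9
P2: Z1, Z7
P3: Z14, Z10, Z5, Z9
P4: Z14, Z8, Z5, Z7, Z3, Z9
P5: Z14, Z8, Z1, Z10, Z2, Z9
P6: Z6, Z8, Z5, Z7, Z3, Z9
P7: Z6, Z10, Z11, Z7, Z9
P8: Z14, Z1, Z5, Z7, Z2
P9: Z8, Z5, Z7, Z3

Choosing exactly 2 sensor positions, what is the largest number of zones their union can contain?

Choosing P5, P6 covers {Z14, Z6, Z8, Z1, Z10, Z5, Z7, Z3, Z2, Z9} — 10 zones.
No choice of 2 sensor positions does better; here Z11 is left uncovered.

10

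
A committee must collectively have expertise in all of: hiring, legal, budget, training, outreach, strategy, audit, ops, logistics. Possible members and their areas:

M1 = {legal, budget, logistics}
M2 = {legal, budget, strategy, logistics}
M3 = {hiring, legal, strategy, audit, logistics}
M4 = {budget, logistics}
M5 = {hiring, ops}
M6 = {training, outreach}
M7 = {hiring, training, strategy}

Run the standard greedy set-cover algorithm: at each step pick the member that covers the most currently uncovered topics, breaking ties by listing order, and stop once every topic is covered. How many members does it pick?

Pick 1: M3 covers 5 new topics (hiring, legal, strategy, audit, logistics).
Pick 2: M6 covers 2 new topics (training, outreach).
Pick 3: M1 covers 1 new topics (budget).
Pick 4: M5 covers 1 new topics (ops).
Greedy uses 4 members.

4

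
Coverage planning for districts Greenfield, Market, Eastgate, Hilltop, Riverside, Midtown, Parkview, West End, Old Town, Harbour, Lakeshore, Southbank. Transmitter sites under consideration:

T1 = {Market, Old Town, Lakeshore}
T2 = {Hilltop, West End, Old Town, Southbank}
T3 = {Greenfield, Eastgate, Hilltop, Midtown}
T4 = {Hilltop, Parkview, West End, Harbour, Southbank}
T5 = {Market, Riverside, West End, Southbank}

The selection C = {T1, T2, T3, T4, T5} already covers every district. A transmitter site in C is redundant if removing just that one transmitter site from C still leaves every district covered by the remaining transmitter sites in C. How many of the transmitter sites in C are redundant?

1

Drop T1: Lakeshore uncovered — not redundant.
Drop T2: the rest still cover every district — redundant.
Drop T3: Greenfield, Eastgate, Midtown uncovered — not redundant.
Drop T4: Parkview, Harbour uncovered — not redundant.
Drop T5: Riverside uncovered — not redundant.
1 redundant: T2.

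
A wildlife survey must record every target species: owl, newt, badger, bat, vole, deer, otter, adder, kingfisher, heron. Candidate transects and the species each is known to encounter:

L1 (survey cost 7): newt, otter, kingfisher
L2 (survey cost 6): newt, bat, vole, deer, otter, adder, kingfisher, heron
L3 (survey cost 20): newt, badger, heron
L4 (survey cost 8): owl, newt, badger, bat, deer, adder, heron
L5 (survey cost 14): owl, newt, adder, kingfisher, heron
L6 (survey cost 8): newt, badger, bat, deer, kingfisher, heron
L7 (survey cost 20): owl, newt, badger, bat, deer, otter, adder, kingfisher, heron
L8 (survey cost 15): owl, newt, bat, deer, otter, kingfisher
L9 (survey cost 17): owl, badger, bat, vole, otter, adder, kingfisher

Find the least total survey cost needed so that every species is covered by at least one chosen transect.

L2, L4 cover every species at survey cost 6 + 8 = 14.
Any cover uses at least 2 transects; among all covering selections none totals below 14.

14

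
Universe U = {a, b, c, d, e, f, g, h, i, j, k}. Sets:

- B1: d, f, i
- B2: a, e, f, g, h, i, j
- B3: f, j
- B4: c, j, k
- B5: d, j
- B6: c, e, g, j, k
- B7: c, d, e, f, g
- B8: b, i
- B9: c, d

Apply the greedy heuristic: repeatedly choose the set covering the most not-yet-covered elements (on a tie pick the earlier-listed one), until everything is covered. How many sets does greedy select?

4

Pick 1: B2 covers 7 new elements (a, e, f, g, h, i, j).
Pick 2: B4 covers 2 new elements (c, k).
Pick 3: B1 covers 1 new elements (d).
Pick 4: B8 covers 1 new elements (b).
Greedy uses 4 sets.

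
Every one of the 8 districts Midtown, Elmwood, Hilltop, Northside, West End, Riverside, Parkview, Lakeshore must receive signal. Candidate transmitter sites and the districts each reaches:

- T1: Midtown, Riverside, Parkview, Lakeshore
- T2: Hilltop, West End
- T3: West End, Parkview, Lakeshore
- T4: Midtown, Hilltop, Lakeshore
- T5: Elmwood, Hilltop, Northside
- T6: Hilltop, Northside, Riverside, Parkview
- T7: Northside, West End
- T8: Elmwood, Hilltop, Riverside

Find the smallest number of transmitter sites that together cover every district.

3

T1, T2, T5 together cover {Midtown, Elmwood, Hilltop, Northside, West End, Riverside, Parkview, Lakeshore} — every district.
No 2 of the 8 transmitter sites cover everything (all 28 pairs fall short), so 3 is minimum.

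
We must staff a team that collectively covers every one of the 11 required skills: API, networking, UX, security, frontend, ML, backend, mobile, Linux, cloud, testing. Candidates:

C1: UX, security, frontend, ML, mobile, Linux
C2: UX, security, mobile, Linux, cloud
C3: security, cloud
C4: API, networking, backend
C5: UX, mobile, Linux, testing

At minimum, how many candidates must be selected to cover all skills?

4

C1, C2, C4, C5 together cover {API, networking, UX, security, frontend, ML, backend, mobile, Linux, cloud, testing} — every skill.
No 3 of the 5 candidates cover everything (all 10 triples fall short), so 4 is minimum.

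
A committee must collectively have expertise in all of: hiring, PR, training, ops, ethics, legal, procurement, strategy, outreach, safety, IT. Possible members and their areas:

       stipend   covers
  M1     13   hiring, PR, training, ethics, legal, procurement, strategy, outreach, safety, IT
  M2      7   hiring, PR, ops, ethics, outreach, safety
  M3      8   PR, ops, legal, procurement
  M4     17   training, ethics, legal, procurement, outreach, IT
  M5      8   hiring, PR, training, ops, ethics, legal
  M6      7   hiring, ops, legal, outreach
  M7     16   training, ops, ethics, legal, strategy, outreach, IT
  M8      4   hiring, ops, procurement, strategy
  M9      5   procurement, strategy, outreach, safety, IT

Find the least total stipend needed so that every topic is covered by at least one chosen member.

M5, M9 cover every topic at stipend 8 + 5 = 13.
Any cover uses at least 2 members; among all covering selections none totals below 13.
Greedy by coverage-per-stipend would pick M8, M9, M5 for 17 — worse than the optimum 13.

13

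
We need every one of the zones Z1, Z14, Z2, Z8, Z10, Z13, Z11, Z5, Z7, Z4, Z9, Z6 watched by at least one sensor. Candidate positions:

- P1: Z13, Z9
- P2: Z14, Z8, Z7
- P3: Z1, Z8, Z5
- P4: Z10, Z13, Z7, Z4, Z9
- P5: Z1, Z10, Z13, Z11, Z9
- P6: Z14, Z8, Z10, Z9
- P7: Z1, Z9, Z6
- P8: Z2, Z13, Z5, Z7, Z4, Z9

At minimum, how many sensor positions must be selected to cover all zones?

4

P2, P5, P7, P8 together cover {Z1, Z14, Z2, Z8, Z10, Z13, Z11, Z5, Z7, Z4, Z9, Z6} — every zone.
No 3 of the 8 sensor positions cover everything (all 56 triples fall short), so 4 is minimum.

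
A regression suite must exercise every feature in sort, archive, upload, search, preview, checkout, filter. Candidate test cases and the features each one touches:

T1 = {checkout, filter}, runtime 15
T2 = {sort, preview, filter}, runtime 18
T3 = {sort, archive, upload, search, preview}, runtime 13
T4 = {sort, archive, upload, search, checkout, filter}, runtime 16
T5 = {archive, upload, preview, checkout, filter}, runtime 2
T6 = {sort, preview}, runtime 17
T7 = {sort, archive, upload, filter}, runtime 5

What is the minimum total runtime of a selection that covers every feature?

T3, T5 cover every feature at runtime 13 + 2 = 15.
Any cover uses at least 2 test cases; among all covering selections none totals below 15.
Greedy by coverage-per-runtime would pick T5, T7, T3 for 20 — worse than the optimum 15.

15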